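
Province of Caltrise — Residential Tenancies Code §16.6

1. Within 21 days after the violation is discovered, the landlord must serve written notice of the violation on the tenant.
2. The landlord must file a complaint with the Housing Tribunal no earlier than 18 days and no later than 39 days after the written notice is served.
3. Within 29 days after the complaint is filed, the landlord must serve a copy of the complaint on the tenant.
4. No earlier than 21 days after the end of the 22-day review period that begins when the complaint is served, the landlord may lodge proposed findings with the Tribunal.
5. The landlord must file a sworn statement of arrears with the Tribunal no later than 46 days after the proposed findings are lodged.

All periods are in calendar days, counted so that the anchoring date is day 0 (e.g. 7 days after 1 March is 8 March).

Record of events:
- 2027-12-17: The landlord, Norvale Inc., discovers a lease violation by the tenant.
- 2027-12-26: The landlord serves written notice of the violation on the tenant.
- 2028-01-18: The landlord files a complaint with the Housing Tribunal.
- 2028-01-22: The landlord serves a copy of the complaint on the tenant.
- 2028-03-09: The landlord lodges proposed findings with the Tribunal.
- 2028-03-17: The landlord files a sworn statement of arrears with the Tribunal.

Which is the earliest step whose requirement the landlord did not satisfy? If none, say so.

(1) due by 2027-12-17 + 21 days = 2028-01-07; 2027-12-26 is within that limit.
(2) the permitted window runs from 2027-12-26 + 18 = 2028-01-13 to 2027-12-26 + 39 = 2028-02-03; done 2028-01-18, which is between those dates.
(3) due by 2028-01-18 + 29 days = 2028-02-16; 2028-01-22 is within that limit.
(4) permitted from 2028-02-13 + 21 days = 2028-03-05 onward; done 2028-03-09 — permitted.
(5) due by 2028-03-09 + 46 days = 2028-04-24; 2028-03-17 is within that limit.

None — every step was satisfied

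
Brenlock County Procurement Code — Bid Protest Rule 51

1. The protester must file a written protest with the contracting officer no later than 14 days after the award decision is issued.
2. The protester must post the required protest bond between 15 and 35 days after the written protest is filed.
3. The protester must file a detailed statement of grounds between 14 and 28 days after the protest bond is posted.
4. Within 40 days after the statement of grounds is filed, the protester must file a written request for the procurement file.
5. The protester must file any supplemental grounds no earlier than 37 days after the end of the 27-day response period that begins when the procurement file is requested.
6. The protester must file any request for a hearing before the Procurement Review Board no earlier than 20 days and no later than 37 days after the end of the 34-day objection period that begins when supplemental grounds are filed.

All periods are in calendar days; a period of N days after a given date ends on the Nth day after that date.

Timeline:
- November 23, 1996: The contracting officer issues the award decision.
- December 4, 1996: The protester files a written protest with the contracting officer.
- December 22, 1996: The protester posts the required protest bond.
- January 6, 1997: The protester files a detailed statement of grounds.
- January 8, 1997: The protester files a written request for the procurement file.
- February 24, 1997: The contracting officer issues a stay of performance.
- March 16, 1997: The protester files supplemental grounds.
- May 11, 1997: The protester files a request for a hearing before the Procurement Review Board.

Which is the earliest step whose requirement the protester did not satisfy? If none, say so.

Step 1 — counting 14 days from November 23, 1996 (when the award decision is issued) gives a deadline of December 7, 1996; done December 4, 1996 — timely.
Step 2 — 15 and 35 days from December 4, 1996 (when the written protest is filed) are December 19, 1996 and January 8, 1997 respectively; done December 22, 1996, which is between those dates.
Step 3 — 14 and 28 days from December 22, 1996 (when the protest bond is posted) are January 5, 1997 and January 19, 1997 respectively; January 6, 1997 falls inside that range.
Step 4 — counting 40 days from January 6, 1997 (when the statement of grounds is filed) gives a deadline of February 15, 1997; done January 8, 1997 — timely.
Step 5 — must wait 37 days from February 4, 1997 (end of the 27-day response period, which began when the procurement file is requested on January 8, 1997), so not before March 13, 1997; done March 16, 1997, after the minimum wait.
Step 6 — 20 and 37 days from April 19, 1997 (end of the 34-day objection period, which began when supplemental grounds are filed on March 16, 1997) are May 9, 1997 and May 26, 1997 respectively; May 11, 1997 falls inside that range.

None — every step was satisfied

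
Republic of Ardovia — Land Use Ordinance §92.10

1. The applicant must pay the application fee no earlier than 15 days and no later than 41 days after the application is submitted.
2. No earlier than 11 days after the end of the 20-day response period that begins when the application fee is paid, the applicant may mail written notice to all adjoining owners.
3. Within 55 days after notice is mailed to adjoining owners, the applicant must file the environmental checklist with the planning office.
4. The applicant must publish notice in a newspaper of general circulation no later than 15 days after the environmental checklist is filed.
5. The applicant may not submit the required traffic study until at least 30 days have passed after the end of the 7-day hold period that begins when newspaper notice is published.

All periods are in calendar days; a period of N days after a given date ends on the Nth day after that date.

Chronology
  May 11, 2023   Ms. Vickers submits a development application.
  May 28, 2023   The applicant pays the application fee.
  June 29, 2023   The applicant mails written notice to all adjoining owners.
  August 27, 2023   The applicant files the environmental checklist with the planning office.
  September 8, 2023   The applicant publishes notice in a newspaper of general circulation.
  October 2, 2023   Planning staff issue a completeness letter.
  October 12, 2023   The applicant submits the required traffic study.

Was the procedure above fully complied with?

No

Step 1 — 15 and 41 days from May 11, 2023 (when the application is submitted) are May 26, 2023 and June 21, 2023 respectively; May 28, 2023 falls inside that range.
Step 2 — must wait 11 days from June 17, 2023 (end of the 20-day response period, which began when the application fee is paid on May 28, 2023), so not before June 28, 2023; done June 29, 2023, after the minimum wait.
Step 3 — counting 55 days from June 29, 2023 (when notice is mailed to adjoining owners) gives a deadline of August 23, 2023; not done until August 27, 2023, 4 days after the deadline.
Later steps need not be reached.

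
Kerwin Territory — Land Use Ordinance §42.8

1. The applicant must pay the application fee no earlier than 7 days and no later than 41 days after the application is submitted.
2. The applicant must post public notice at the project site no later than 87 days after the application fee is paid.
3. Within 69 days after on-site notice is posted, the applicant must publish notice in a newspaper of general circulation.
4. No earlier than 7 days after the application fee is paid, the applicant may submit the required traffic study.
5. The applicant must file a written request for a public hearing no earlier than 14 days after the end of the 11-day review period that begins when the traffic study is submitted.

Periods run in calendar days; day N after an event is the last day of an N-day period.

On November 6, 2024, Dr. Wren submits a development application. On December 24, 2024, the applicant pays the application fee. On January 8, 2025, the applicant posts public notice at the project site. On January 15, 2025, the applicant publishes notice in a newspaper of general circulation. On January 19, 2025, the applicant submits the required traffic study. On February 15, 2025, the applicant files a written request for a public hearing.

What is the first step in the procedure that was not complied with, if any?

Step 1: the window is 7–41 days after November 6, 2024 (when the application is submitted), so November 13, 2024 through December 17, 2024; done December 24, 2024 — 7 days after the window closed.
No need to go further; step 1 was not satisfied.

Step 1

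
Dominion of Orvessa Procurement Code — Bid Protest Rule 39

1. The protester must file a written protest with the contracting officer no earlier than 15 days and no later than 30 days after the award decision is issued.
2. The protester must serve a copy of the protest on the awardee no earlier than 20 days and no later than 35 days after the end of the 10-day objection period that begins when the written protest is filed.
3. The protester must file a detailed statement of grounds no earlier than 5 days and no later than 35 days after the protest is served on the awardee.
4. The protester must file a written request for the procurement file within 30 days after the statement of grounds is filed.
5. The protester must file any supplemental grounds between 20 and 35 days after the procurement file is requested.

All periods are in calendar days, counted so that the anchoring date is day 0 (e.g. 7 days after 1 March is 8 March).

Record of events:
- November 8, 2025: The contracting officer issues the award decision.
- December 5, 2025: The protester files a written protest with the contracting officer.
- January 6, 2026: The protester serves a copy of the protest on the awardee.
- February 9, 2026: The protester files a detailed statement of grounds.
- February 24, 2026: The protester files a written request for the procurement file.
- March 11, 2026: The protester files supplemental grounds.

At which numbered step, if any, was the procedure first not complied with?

Step 5

Step 1: the window is 15–30 days after November 8, 2025 (when the award decision is issued), so November 23, 2025 through December 8, 2025; done December 5, 2025 — within the window.
Step 2: the window is 20–35 days after December 15, 2025 (end of the 10-day objection period, which began when the written protest is filed on December 5, 2025), so January 4, 2026 through January 19, 2026; done January 6, 2026, which is between those dates.
Step 3: the window is 5–35 days after January 6, 2026 (when the protest is served on the awardee), so January 11, 2026 through February 10, 2026; done February 9, 2026, which is between those dates.
Step 4: 30 days after February 9, 2026 (when the statement of grounds is filed) is March 11, 2026; completed February 24, 2026, before the deadline.
Step 5: the window is 20–35 days after February 24, 2026 (when the procurement file is requested), so March 16, 2026 through March 31, 2026; done March 11, 2026 — 5 days before the window opened.
No need to go further; step 5 was not satisfied.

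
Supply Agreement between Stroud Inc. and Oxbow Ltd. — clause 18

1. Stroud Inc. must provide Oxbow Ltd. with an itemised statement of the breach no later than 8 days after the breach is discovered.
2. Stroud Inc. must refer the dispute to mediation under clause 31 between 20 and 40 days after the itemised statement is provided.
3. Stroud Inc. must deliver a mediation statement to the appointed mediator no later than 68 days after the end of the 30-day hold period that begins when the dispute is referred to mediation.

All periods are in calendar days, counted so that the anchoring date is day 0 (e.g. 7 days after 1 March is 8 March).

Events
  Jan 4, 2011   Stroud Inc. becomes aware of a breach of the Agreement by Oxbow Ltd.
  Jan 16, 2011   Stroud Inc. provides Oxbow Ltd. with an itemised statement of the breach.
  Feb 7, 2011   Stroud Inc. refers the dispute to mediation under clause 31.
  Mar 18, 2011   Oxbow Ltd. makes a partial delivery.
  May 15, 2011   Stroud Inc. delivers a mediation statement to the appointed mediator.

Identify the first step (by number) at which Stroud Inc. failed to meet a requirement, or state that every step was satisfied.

(1) due by Jan 4, 2011 + 8 days = Jan 12, 2011; Jan 16, 2011 misses that deadline by 4 days.

Step 1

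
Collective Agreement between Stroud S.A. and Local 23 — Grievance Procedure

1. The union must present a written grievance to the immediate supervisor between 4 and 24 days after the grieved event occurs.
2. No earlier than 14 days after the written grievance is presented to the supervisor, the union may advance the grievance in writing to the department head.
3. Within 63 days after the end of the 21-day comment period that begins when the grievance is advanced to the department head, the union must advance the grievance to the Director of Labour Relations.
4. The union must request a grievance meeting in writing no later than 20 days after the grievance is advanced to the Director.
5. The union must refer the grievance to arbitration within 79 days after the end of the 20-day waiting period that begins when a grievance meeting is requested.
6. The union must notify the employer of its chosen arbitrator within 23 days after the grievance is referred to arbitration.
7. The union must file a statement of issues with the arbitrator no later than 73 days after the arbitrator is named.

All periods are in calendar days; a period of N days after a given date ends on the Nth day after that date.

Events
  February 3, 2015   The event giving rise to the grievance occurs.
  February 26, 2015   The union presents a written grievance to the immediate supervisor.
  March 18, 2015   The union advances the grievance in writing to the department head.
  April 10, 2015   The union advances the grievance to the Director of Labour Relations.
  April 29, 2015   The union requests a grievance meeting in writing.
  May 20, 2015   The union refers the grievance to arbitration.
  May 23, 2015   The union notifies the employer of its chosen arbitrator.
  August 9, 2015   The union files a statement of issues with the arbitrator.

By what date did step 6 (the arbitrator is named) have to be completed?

Step 6 runs from May 20, 2015, when the grievance is referred to arbitration. 23 days after May 20, 2015 is June 12, 2015.

June 12, 2015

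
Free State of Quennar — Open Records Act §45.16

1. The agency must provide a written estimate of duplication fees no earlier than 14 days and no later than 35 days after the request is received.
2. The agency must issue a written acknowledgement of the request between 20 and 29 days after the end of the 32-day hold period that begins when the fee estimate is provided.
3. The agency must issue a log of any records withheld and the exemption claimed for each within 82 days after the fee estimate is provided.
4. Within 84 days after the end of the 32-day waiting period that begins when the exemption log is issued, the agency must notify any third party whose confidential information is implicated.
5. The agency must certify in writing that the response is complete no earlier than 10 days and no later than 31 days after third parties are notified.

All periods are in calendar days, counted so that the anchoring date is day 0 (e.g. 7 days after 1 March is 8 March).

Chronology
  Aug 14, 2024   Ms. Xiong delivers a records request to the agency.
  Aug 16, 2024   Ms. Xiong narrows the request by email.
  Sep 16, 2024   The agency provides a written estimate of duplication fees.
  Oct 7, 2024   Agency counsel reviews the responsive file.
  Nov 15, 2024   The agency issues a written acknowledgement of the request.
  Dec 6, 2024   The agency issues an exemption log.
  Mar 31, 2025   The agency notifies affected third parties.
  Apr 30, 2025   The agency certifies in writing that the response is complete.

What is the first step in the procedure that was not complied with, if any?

Step 1: the window is 14–35 days after Aug 14, 2024 (when the request is received), so Aug 28, 2024 through Sep 18, 2024; Sep 16, 2024 falls inside that range.
Step 2: the window is 20–29 days after Oct 18, 2024 (end of the 32-day hold period, which began when the fee estimate is provided on Sep 16, 2024), so Nov 7, 2024 through Nov 16, 2024; done Nov 15, 2024 — within the window.
Step 3: 82 days after Sep 16, 2024 (when the fee estimate is provided) is Dec 7, 2024; done Dec 6, 2024 — timely.
Step 4: 84 days after Jan 7, 2025 (end of the 32-day waiting period, which began when the exemption log is issued on Dec 6, 2024) is Apr 1, 2025; Mar 31, 2025 is within that limit.
Step 5: the window is 10–31 days after Mar 31, 2025 (when third parties are notified), so Apr 10, 2025 through May 1, 2025; Apr 30, 2025 falls inside that range.

None — every step was satisfied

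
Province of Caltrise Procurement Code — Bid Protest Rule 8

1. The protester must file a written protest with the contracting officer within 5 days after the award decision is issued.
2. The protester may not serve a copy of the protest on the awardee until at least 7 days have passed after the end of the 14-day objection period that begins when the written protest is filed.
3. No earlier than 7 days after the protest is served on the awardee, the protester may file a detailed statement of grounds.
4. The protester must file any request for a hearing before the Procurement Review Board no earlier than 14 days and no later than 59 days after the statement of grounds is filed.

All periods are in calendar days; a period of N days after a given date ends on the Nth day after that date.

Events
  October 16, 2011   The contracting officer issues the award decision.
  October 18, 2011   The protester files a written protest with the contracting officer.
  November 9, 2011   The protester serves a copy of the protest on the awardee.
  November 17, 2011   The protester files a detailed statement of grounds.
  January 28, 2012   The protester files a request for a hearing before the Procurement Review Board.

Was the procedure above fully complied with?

No

(1) due by October 16, 2011 + 5 days = October 21, 2011; completed October 18, 2011, before the deadline.
(2) permitted from November 1, 2011 + 7 days = November 8, 2011 onward; done November 9, 2011, after the minimum wait.
(3) permitted from November 9, 2011 + 7 days = November 16, 2011 onward; done November 17, 2011 — permitted.
(4) the permitted window runs from November 17, 2011 + 14 = December 1, 2011 to November 17, 2011 + 59 = January 15, 2012; January 28, 2012 is 13 days past the end of the window.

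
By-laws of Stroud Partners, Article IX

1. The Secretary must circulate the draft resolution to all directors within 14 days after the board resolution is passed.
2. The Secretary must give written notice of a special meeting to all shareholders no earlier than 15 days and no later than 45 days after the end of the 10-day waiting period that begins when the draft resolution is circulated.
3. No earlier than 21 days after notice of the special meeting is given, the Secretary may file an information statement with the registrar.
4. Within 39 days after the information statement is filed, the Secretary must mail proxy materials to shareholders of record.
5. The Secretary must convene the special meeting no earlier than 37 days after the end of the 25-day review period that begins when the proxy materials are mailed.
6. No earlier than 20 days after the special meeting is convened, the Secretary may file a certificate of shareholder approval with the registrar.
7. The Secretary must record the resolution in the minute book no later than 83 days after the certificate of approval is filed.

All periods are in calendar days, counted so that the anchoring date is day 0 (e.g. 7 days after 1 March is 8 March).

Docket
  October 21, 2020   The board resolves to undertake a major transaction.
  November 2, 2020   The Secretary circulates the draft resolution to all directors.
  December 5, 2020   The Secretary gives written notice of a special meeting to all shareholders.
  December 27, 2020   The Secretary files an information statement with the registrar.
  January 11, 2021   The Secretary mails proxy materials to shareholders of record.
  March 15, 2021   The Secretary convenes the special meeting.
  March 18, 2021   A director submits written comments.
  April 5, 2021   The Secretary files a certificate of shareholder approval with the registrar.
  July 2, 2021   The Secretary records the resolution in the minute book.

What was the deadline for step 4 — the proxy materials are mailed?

February 4, 2021

Step 4 runs from December 27, 2020, when the information statement is filed. 39 days after December 27, 2020 is February 4, 2021.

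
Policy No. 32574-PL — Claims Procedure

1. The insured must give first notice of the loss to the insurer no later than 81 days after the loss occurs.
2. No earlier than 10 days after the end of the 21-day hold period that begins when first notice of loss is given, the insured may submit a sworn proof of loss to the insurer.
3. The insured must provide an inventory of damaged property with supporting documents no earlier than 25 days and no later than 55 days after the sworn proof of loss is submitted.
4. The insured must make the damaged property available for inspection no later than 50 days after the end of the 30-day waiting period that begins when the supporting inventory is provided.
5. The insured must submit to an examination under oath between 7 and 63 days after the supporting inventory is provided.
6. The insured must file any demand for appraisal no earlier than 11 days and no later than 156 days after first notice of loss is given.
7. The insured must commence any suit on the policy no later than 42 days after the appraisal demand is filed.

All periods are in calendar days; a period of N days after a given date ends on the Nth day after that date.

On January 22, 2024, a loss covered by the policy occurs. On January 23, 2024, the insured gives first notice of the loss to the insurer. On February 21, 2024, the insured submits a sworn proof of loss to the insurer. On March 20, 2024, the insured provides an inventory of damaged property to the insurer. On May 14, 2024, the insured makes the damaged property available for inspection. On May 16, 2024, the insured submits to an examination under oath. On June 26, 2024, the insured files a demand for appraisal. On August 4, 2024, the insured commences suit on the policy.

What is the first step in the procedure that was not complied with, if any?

Step 1 — counting 81 days from January 22, 2024 (when the loss occurs) gives a deadline of April 12, 2024; completed January 23, 2024, before the deadline.
Step 2 — must wait 10 days from February 13, 2024 (end of the 21-day hold period, which began when first notice of loss is given on January 23, 2024), so not before February 23, 2024; February 21, 2024 is 2 days before the earliest permitted date.

Step 2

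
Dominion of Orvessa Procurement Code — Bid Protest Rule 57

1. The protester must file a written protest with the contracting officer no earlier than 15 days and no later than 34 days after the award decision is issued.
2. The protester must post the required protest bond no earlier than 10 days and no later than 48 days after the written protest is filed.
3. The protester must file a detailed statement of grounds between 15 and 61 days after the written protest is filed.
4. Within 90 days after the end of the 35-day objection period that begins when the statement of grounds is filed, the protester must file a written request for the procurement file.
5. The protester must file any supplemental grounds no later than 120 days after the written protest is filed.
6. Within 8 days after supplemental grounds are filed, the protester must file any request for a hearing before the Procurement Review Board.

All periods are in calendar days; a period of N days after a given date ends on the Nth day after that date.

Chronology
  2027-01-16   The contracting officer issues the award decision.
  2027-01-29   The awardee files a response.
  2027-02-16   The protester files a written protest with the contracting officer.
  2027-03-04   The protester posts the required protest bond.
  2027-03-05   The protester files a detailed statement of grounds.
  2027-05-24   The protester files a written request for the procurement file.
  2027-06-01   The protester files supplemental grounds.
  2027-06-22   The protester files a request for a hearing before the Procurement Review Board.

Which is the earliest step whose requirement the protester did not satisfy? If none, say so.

Step 6

Step 1: the window is 15–34 days after 2027-01-16 (when the award decision is issued), so 2027-01-31 through 2027-02-19; done 2027-02-16 — within the window.
Step 2: the window is 10–48 days after 2027-02-16 (when the written protest is filed), so 2027-02-26 through 2027-04-05; 2027-03-04 falls inside that range.
Step 3: the window is 15–61 days after 2027-02-16 (when the written protest is filed), so 2027-03-03 through 2027-04-18; done 2027-03-05 — within the window.
Step 4: 90 days after 2027-04-09 (end of the 35-day objection period, which began when the statement of grounds is filed on 2027-03-05) is 2027-07-08; completed 2027-05-24, before the deadline.
Step 5: 120 days after 2027-02-16 (when the written protest is filed) is 2027-06-16; done 2027-06-01 — timely.
Step 6: 8 days after 2027-06-01 (when supplemental grounds are filed) is 2027-06-09; not done until 2027-06-22, 13 days after the deadline.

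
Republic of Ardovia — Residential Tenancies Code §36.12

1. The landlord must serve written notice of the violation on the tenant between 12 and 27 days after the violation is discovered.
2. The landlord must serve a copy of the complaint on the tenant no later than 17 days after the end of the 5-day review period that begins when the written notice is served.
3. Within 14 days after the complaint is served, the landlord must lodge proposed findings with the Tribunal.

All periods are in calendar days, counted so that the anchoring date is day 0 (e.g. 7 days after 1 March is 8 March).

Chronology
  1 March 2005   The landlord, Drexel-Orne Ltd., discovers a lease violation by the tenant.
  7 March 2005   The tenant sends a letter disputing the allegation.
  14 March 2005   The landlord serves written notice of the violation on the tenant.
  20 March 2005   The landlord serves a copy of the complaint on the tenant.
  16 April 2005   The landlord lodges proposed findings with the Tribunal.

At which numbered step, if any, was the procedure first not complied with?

Step 1 — 12 and 27 days from 1 March 2005 (when the violation is discovered) are 13 March 2005 and 28 March 2005 respectively; done 14 March 2005 — within the window.
Step 2 — counting 17 days from 19 March 2005 (end of the 5-day review period, which began when the written notice is served on 14 March 2005) gives a deadline of 5 April 2005; done 20 March 2005 — timely.
Step 3 — counting 14 days from 20 March 2005 (when the complaint is served) gives a deadline of 3 April 2005; not done until 16 April 2005, 13 days after the deadline.

Step 3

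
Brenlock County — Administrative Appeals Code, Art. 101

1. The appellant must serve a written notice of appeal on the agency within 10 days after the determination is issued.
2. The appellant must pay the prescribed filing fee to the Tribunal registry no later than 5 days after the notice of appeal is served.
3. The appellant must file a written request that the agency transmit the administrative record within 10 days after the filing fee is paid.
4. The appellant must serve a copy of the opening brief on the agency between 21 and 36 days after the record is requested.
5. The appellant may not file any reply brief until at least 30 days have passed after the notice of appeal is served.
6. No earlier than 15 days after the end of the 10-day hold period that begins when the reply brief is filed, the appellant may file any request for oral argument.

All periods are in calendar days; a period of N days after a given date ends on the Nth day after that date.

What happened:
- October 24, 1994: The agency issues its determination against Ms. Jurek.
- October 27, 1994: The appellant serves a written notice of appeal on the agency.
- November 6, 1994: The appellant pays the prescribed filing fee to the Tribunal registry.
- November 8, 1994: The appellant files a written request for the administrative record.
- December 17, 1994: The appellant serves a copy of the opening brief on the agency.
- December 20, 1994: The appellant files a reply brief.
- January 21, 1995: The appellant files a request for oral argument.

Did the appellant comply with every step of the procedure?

Step 1: 10 days after October 24, 1994 (when the determination is issued) is November 3, 1994; completed October 27, 1994, before the deadline.
Step 2: 5 days after October 27, 1994 (when the notice of appeal is served) is November 1, 1994; done November 6, 1994 — 5 days late.
Later steps need not be reached.

No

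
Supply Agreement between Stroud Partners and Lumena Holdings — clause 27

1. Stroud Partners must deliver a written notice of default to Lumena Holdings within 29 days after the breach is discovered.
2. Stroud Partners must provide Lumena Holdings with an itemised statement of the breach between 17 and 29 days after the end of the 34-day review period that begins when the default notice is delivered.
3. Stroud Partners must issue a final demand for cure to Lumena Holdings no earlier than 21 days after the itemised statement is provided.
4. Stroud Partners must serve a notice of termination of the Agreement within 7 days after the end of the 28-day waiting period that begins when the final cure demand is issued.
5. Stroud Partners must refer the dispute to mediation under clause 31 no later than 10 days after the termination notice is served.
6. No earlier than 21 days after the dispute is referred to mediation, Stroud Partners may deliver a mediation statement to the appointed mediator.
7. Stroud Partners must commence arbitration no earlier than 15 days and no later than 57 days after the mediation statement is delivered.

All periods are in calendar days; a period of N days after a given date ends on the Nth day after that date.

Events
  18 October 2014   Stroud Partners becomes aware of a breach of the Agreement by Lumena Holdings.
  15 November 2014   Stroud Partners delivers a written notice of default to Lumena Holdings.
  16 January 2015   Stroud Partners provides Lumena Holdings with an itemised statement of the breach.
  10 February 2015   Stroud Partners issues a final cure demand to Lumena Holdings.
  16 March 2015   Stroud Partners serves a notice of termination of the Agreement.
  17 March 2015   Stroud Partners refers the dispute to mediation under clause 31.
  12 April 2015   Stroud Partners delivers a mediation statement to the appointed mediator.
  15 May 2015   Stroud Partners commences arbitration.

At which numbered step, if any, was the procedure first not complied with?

Step 1: 29 days after 18 October 2014 (when the breach is discovered) is 16 November 2014; completed 15 November 2014, before the deadline.
Step 2: the window is 17–29 days after 19 December 2014 (end of the 34-day review period, which began when the default notice is delivered on 15 November 2014), so 5 January 2015 through 17 January 2015; done 16 January 2015, which is between those dates.
Step 3: the earliest permitted date is 21 days after 16 January 2015 (when the itemised statement is provided), i.e. 6 February 2015; done 10 February 2015, after the minimum wait.
Step 4: 7 days after 10 March 2015 (end of the 28-day waiting period, which began when the final cure demand is issued on 10 February 2015) is 17 March 2015; 16 March 2015 is within that limit.
Step 5: 10 days after 16 March 2015 (when the termination notice is served) is 26 March 2015; completed 17 March 2015, before the deadline.
Step 6: the earliest permitted date is 21 days after 17 March 2015 (when the dispute is referred to mediation), i.e. 7 April 2015; done 12 April 2015 — permitted.
Step 7: the window is 15–57 days after 12 April 2015 (when the mediation statement is delivered), so 27 April 2015 through 8 June 2015; 15 May 2015 falls inside that range.

None — every step was satisfied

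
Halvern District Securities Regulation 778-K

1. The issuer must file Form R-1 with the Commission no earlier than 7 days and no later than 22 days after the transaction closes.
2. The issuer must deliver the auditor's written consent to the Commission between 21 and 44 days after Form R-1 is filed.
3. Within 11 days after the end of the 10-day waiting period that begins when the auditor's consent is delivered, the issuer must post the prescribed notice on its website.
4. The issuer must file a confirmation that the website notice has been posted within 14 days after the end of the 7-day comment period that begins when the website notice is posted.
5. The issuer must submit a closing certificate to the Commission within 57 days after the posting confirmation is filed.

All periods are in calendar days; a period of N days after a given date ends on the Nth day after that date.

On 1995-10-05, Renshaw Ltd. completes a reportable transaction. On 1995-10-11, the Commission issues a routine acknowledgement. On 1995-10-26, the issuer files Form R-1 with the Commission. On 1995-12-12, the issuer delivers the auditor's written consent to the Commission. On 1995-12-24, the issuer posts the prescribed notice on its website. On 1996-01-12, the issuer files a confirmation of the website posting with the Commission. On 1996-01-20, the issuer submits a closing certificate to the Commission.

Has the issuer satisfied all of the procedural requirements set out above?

No

Step 1: the window is 7–22 days after 1995-10-05 (when the transaction closes), so 1995-10-12 through 1995-10-27; done 1995-10-26, which is between those dates.
Step 2: the window is 21–44 days after 1995-10-26 (when Form R-1 is filed), so 1995-11-16 through 1995-12-09; 1995-12-12 is 3 days past the end of the window.
The procedure was therefore not followed at step 2.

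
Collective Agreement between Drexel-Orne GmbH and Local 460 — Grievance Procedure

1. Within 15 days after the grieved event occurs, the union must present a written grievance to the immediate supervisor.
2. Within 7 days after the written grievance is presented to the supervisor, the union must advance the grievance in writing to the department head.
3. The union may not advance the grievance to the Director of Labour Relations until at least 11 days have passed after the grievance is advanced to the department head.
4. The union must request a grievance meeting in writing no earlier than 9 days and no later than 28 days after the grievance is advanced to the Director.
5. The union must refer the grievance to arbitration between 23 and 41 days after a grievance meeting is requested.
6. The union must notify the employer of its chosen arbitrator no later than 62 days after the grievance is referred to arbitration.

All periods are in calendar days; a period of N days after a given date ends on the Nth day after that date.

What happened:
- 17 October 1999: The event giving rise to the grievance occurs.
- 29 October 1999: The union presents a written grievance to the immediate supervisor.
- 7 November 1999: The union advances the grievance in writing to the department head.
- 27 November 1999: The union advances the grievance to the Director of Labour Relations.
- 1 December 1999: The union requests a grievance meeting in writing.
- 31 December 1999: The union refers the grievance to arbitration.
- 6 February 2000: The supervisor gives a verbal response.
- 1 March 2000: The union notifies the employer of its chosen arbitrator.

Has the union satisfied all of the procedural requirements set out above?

(1) due by 17 October 1999 + 15 days = 1 November 1999; 29 October 1999 is within that limit.
(2) due by 29 October 1999 + 7 days = 5 November 1999; not done until 7 November 1999, 2 days after the deadline.
That is the first point of non-compliance.

No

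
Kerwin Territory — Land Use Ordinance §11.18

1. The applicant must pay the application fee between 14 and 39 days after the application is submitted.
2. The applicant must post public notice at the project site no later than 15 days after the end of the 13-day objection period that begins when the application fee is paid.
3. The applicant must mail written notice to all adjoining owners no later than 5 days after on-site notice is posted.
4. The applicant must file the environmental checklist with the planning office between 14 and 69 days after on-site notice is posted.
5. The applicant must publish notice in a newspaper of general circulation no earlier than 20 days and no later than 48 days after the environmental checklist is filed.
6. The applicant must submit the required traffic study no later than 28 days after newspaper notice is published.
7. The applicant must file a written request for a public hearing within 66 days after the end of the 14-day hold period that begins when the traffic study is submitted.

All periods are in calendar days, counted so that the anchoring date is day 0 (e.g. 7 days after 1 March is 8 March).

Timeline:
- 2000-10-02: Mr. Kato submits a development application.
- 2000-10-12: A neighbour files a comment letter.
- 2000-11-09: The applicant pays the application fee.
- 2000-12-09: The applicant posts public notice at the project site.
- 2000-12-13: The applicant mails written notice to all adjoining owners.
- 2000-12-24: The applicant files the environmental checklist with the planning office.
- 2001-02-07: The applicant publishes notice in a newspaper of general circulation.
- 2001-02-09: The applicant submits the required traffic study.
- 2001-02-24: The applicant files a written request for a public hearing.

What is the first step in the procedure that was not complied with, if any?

(1) the permitted window runs from 2000-10-02 + 14 = 2000-10-16 to 2000-10-02 + 39 = 2000-11-10; done 2000-11-09, which is between those dates.
(2) due by 2000-11-22 + 15 days = 2000-12-07; done 2000-12-09 — 2 days late.

Step 2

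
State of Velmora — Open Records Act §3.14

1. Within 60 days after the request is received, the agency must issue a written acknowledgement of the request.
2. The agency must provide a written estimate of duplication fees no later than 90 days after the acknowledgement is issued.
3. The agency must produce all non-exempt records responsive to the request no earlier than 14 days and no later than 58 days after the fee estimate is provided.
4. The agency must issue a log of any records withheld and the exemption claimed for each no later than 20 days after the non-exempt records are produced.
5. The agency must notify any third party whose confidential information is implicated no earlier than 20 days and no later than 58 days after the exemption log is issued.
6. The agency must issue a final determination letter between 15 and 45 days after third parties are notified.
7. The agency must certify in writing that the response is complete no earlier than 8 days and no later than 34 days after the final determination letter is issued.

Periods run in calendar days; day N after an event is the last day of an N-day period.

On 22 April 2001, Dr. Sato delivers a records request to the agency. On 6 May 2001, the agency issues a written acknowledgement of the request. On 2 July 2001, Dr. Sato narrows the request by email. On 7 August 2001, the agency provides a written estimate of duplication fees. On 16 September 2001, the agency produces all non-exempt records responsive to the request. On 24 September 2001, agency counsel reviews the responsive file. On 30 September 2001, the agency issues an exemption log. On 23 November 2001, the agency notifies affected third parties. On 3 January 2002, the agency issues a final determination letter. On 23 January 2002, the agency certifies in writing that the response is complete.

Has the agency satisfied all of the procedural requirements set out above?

(1) due by 22 April 2001 + 60 days = 21 June 2001; 6 May 2001 is within that limit.
(2) due by 6 May 2001 + 90 days = 4 August 2001; done 7 August 2001 — 3 days late.

No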